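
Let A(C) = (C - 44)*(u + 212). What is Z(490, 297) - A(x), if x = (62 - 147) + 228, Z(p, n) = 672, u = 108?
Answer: -31008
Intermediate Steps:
x = 143 (x = -85 + 228 = 143)
A(C) = -14080 + 320*C (A(C) = (C - 44)*(108 + 212) = (-44 + C)*320 = -14080 + 320*C)
Z(490, 297) - A(x) = 672 - (-14080 + 320*143) = 672 - (-14080 + 45760) = 672 - 1*31680 = 672 - 31680 = -31008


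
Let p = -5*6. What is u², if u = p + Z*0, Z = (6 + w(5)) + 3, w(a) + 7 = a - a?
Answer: 900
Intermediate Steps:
w(a) = -7 (w(a) = -7 + (a - a) = -7 + 0 = -7)
p = -30
Z = 2 (Z = (6 - 7) + 3 = -1 + 3 = 2)
u = -30 (u = -30 + 2*0 = -30 + 0 = -30)
u² = (-30)² = 900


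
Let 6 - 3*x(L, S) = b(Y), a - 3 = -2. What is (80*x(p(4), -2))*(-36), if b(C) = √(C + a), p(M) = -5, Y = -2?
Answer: -5760 + 960*I ≈ -5760.0 + 960.0*I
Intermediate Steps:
a = 1 (a = 3 - 2 = 1)
b(C) = √(1 + C) (b(C) = √(C + 1) = √(1 + C))
x(L, S) = 2 - I/3 (x(L, S) = 2 - √(1 - 2)/3 = 2 - I/3)
(80*x(p(4), -2))*(-36) = (80*(2 - I/3))*(-36) = (160 - 80*I/3)*(-36) = -5760 + 960*I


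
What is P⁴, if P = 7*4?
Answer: 614656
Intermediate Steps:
P = 28
P⁴ = 28⁴ = 614656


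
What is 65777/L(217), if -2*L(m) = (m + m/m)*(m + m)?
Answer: -65777/47306 ≈ -1.3905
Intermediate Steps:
L(m) = -m*(1 + m) (L(m) = -(m + m/m)*(m + m)/2 = -(m + 1)*2*m/2 = -(1 + m)*2*m/2 = -m*(1 + m))
65777/L(217) = 65777/((-1*217*(1 + 217))) = 65777/((-1*217*218)) = 65777/(-47306) = 65777*(-1/47306) = -65777/47306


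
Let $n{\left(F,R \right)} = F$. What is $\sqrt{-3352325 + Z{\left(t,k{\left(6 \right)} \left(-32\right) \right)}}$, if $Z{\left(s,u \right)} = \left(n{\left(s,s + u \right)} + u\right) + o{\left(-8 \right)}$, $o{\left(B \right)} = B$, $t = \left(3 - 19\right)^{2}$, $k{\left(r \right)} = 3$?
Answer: $i \sqrt{3352173} \approx 1830.9 i$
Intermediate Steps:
$t = 256$ ($t = \left(-16\right)^{2} = 256$)
$Z{\left(s,u \right)} = -8 + s + u$ ($Z{\left(s,u \right)} = \left(s + u\right) - 8 = -8 + s + u$)
$\sqrt{-3352325 + Z{\left(t,k{\left(6 \right)} \left(-32\right) \right)}} = \sqrt{-3352325 + \left(-8 + 256 + 3 \left(-32\right)\right)} = \sqrt{-3352325 - -152} = \sqrt{-3352325 + 152} = \sqrt{-3352173} = i \sqrt{3352173}$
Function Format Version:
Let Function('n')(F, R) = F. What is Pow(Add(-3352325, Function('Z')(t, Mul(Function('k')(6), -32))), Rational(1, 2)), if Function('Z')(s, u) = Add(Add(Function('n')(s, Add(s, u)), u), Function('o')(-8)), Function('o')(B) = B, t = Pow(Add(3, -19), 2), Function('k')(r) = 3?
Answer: Mul(I, Pow(3352173, Rational(1, 2))) ≈ Mul(1830.9, I)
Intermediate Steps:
t = 256 (t = Pow(-16, 2) = 256)
Function('Z')(s, u) = Add(-8, s, u) (Function('Z')(s, u) = Add(Add(s, u), -8) = Add(-8, s, u))
Pow(Add(-3352325, Function('Z')(t, Mul(Function('k')(6), -32))), Rational(1, 2)) = Pow(Add(-3352325, Add(-8, 256, Mul(3, -32))), Rational(1, 2)) = Pow(Add(-3352325, Add(-8, 256, -96)), Rational(1, 2)) = Pow(Add(-3352325, 152), Rational(1, 2)) = Pow(-3352173, Rational(1, 2)) = Mul(I, Pow(3352173, Rational(1, 2)))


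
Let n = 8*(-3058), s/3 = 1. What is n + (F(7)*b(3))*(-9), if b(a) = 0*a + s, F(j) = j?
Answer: -24653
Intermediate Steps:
s = 3 (s = 3*1 = 3)
b(a) = 3 (b(a) = 0*a + 3 = 0 + 3 = 3)
n = -24464
n + (F(7)*b(3))*(-9) = -24464 + (7*3)*(-9) = -24464 + 21*(-9) = -24464 - 189 = -24653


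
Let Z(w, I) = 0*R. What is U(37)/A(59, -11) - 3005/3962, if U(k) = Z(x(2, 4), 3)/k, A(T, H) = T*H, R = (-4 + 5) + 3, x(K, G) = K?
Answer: -3005/3962 ≈ -0.75846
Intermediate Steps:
R = 4 (R = 1 + 3 = 4)
Z(w, I) = 0 (Z(w, I) = 0*4 = 0)
A(T, H) = H*T
U(k) = 0 (U(k) = 0/k = 0)
U(37)/A(59, -11) - 3005/3962 = 0/((-11*59)) - 3005/3962 = 0/(-649) - 3005*1/3962 = 0*(-1/649) - 3005/3962 = 0 - 3005/3962 = -3005/3962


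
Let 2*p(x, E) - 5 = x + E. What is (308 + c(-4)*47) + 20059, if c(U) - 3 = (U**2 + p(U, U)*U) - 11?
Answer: 21025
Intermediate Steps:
p(x, E) = 5/2 + E/2 + x/2 (p(x, E) = 5/2 + (x + E)/2 = 5/2 + (E + x)/2 = 5/2 + (E/2 + x/2) = 5/2 + E/2 + x/2)
c(U) = -8 + U**2 + U*(5/2 + U) (c(U) = 3 + ((U**2 + (5/2 + U/2 + U/2)*U) - 11) = 3 + ((U**2 + (5/2 + U)*U) - 11) = 3 + ((U**2 + U*(5/2 + U)) - 11) = 3 + (-11 + U**2 + U*(5/2 + U)) = -8 + U**2 + U*(5/2 + U))
(308 + c(-4)*47) + 20059 = (308 + (-8 + 2*(-4)**2 + (5/2)*(-4))*47) + 20059 = (308 + (-8 + 2*16 - 10)*47) + 20059 = (308 + (-8 + 32 - 10)*47) + 20059 = (308 + 14*47) + 20059 = (308 + 658) + 20059 = 966 + 20059 = 21025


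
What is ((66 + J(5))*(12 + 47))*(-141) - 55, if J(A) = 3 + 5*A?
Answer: -782041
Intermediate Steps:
((66 + J(5))*(12 + 47))*(-141) - 55 = ((66 + (3 + 5*5))*(12 + 47))*(-141) - 55 = ((66 + (3 + 25))*59)*(-141) - 55 = ((66 + 28)*59)*(-141) - 55 = (94*59)*(-141) - 55 = 5546*(-141) - 55 = -781986 - 55 = -782041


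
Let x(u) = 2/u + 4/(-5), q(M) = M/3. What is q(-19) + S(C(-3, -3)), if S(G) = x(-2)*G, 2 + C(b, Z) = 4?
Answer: -149/15 ≈ -9.9333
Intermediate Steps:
C(b, Z) = 2 (C(b, Z) = -2 + 4 = 2)
q(M) = M/3 (q(M) = M*(1/3) = M/3)
x(u) = -4/5 + 2/u (x(u) = 2/u + 4*(-1/5) = 2/u - 4/5 = -4/5 + 2/u)
S(G) = -9*G/5 (S(G) = (-4/5 + 2/(-2))*G = (-4/5 + 2*(-1/2))*G = (-4/5 - 1)*G = -9*G/5)
q(-19) + S(C(-3, -3)) = (1/3)*(-19) - 9/5*2 = -19/3 - 18/5 = -149/15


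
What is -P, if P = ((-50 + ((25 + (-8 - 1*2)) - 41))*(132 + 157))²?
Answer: -482417296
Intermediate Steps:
P = 482417296 (P = ((-50 + ((25 + (-8 - 2)) - 41))*289)² = ((-50 + ((25 - 10) - 41))*289)² = ((-50 + (15 - 41))*289)² = ((-50 - 26)*289)² = (-76*289)² = (-21964)² = 482417296)
-P = -1*482417296 = -482417296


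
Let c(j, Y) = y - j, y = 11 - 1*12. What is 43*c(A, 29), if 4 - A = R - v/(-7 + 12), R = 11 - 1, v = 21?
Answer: 172/5 ≈ 34.400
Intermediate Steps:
y = -1 (y = 11 - 12 = -1)
R = 10
A = -9/5 (A = 4 - (10 - 21/(-7 + 12)) = 4 - (10 - 21/5) = 4 - 1*29/5 = 4 - 29/5 = -9/5 ≈ -1.8000)
c(j, Y) = -1 - j
43*c(A, 29) = 43*(-1 - 1*(-9/5)) = 43*(-1 + 9/5) = 43*(4/5) = 172/5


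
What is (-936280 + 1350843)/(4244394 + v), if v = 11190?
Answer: 414563/4255584 ≈ 0.097416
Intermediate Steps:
(-936280 + 1350843)/(4244394 + v) = (-936280 + 1350843)/(4244394 + 11190) = 414563/4255584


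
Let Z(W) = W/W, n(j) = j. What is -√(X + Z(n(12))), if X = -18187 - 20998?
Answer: -4*I*√2449 ≈ -197.95*I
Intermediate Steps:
Z(W) = 1
X = -39185
-√(X + Z(n(12))) = -√(-39185 + 1) = -√(-39184) = -4*I*√2449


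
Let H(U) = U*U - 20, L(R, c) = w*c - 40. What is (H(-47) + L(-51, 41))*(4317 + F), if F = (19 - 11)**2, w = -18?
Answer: 6181591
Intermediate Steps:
L(R, c) = -40 - 18*c (L(R, c) = -18*c - 40 = -40 - 18*c)
H(U) = -20 + U**2 (H(U) = U**2 - 20 = -20 + U**2)
F = 64 (F = 8**2 = 64)
(H(-47) + L(-51, 41))*(4317 + F) = ((-20 + (-47)**2) + (-40 - 18*41))*(4317 + 64) = ((-20 + 2209) + (-40 - 738))*4381 = (2189 - 778)*4381 = 1411*4381 = 6181591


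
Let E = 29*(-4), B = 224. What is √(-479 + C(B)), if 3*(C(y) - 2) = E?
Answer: I*√4641/3 ≈ 22.708*I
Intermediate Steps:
E = -116
C(y) = -110/3 (C(y) = 2 + (⅓)*(-116) = 2 - 116/3 = -110/3)
√(-479 + C(B)) = √(-479 - 110/3) = √(-1547/3) = I*√4641/3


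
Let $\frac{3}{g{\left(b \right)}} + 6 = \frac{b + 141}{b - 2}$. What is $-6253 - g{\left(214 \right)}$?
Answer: $- \frac{5733365}{917} \approx -6252.3$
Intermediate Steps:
$g{\left(b \right)} = \frac{3}{-6 + \frac{141 + b}{-2 + b}}$ ($g{\left(b \right)} = \frac{3}{-6 + \frac{b + 141}{b - 2}} = \frac{3}{-6 + \frac{141 + b}{-2 + b}}$)
$-6253 - g{\left(214 \right)} = -6253 - \frac{3 \left(2 - 214\right)}{-153 + 5 \cdot 214} = -6253 - \frac{3 \left(2 - 214\right)}{-153 + 1070} = -6253 - 3 \cdot \frac{1}{917} \left(-212\right) = -6253 - - \frac{636}{917} = -6253 + \frac{636}{917} = - \frac{5733365}{917}$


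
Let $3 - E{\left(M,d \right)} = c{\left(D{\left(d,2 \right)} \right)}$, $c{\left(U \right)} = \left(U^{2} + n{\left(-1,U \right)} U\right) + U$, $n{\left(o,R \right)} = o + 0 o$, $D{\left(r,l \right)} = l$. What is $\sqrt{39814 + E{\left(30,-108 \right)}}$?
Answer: $\sqrt{39813} \approx 199.53$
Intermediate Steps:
$n{\left(o,R \right)} = o$ ($n{\left(o,R \right)} = o + 0 = o$)
$c{\left(U \right)} = U^{2}$ ($c{\left(U \right)} = \left(U^{2} - U\right) + U = U^{2}$)
$E{\left(M,d \right)} = -1$ ($E{\left(M,d \right)} = 3 - 2^{2} = 3 - 4 = -1$)
$\sqrt{39814 + E{\left(30,-108 \right)}} = \sqrt{39814 - 1} = \sqrt{39813}$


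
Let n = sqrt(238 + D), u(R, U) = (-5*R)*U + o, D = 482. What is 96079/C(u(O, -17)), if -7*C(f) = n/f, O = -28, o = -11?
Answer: 536024741*sqrt(5)/20 ≈ 5.9929e+7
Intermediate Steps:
u(R, U) = -11 - 5*R*U (u(R, U) = (-5*R)*U - 11 = -5*R*U - 11 = -11 - 5*R*U)
n = 12*sqrt(5) (n = sqrt(238 + 482) = sqrt(720) = 12*sqrt(5) ≈ 26.833)
C(f) = -12*sqrt(5)/(7*f)
96079/C(u(O, -17)) = 96079/((-12*sqrt(5)/(7*(-11 - 5*(-28)*(-17))))) = 96079/((-12*sqrt(5)/(7*(-11 - 2380)))) = 96079/((-12/7*sqrt(5)/(-2391))) = 96079/((-12/7*sqrt(5)*(-1/2391))) = 96079/((4*sqrt(5)/5579)) = 96079*(5579*sqrt(5)/20) = 536024741*sqrt(5)/20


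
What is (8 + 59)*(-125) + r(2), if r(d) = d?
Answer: -8373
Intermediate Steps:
(8 + 59)*(-125) + r(2) = (8 + 59)*(-125) + 2 = 67*(-125) + 2 = -8375 + 2 = -8373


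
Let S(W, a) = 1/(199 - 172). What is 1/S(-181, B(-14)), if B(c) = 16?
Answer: 27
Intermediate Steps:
S(W, a) = 1/27
1/S(-181, B(-14)) = 1/(1/27) = 27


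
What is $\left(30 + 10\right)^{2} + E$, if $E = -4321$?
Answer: $-2721$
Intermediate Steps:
$\left(30 + 10\right)^{2} + E = \left(30 + 10\right)^{2} - 4321 = 40^{2} - 4321 = 1600 - 4321 = -2721$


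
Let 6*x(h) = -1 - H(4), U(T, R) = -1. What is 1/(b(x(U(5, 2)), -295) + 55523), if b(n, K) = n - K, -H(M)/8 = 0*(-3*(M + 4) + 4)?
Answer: 6/334907 ≈ 1.7915e-5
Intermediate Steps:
H(M) = 0 (H(M) = -0*(-3*(M + 4) + 4) = -0*(-3*(4 + M) + 4) = -0*((-12 - 3*M) + 4) = -0*(-8 - 3*M) = -8*0 = 0)
x(h) = -1/6 (x(h) = (-1 - 1*0)/6 = (-1 + 0)/6 = (1/6)*(-1) = -1/6)
1/(b(x(U(5, 2)), -295) + 55523) = 1/((-1/6 - 1*(-295)) + 55523) = 1/((-1/6 + 295) + 55523) = 1/(1769/6 + 55523) = 1/(334907/6) = 6/334907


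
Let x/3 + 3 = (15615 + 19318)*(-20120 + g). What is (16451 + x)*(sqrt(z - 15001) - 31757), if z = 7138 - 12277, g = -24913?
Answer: 149873888147225 - 9438793850*I*sqrt(5035) ≈ 1.4987e+14 - 6.6976e+11*I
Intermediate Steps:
x = -4719413376 (x = -9 + 3*((15615 + 19318)*(-20120 - 24913)) = -9 + 3*(34933*(-45033)) = -9 + 3*(-1573137789) = -9 - 4719413367 = -4719413376)
z = -5139
(16451 + x)*(sqrt(z - 15001) - 31757) = (16451 - 4719413376)*(sqrt(-5139 - 15001) - 31757) = -4719396925*(sqrt(-20140) - 31757) = -4719396925*(2*I*sqrt(5035) - 31757) = -4719396925*(-31757 + 2*I*sqrt(5035)) = 149873888147225 - 9438793850*I*sqrt(5035)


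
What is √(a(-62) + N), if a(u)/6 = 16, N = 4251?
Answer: 3*√483 ≈ 65.932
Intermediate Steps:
a(u) = 96 (a(u) = 6*16 = 96)
√(a(-62) + N) = √(96 + 4251) = √4347 = 3*√483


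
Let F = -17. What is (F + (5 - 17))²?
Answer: 841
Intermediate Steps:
(F + (5 - 17))² = (-17 + (5 - 17))² = (-17 - 12)² = (-29)² = 841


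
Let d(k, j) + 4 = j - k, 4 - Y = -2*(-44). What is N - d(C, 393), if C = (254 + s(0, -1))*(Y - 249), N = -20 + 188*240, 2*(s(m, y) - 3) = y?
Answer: -81407/2 ≈ -40704.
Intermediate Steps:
s(m, y) = 3 + y/2
Y = -84 (Y = 4 - (-2)*(-44) = 4 - 1*88 = 4 - 88 = -84)
N = 45100 (N = -20 + 45120 = 45100)
C = -170829/2 (C = (254 + (3 + (½)*(-1)))*(-84 - 249) = (254 + (3 - ½))*(-333) = (254 + 5/2)*(-333) = (513/2)*(-333) = -170829/2 ≈ -85415.)
d(k, j) = -4 + j - k (d(k, j) = -4 + (j - k) = -4 + j - k)
N - d(C, 393) = 45100 - (-4 + 393 - 1*(-170829/2)) = 45100 - (-4 + 393 + 170829/2) = 45100 - 1*171607/2 = 45100 - 171607/2 = -81407/2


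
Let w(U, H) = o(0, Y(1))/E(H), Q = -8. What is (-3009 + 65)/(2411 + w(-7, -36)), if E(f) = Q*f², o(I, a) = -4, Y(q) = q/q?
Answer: -7630848/6249313 ≈ -1.2211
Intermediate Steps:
Y(q) = 1
E(f) = -8*f²
w(U, H) = 1/(2*H²) (w(U, H) = -4*(-1/(8*H²)) = -(-1)/(2*H²) = 1/(2*H²))
(-3009 + 65)/(2411 + w(-7, -36)) = (-3009 + 65)/(2411 + (½)/(-36)²) = -2944/(2411 + (½)*(1/1296)) = -2944/(2411 + 1/2592) = -2944/6249313/2592 = -2944*2592/6249313 = -7630848/6249313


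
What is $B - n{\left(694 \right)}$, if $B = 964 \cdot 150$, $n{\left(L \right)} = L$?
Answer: $143906$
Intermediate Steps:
$B = 144600$
$B - n{\left(694 \right)} = 144600 - 694 = 143906$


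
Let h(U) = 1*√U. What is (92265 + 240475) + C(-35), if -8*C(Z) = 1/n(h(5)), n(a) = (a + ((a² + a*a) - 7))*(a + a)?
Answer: 21295361/64 - 3*√5/320 ≈ 3.3274e+5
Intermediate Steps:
h(U) = √U
n(a) = 2*a*(-7 + a + 2*a²) (n(a) = (a + ((a² + a²) - 7))*(2*a) = (a + (2*a² - 7))*(2*a) = (a + (-7 + 2*a²))*(2*a) = (-7 + a + 2*a²)*(2*a) = 2*a*(-7 + a + 2*a²))
C(Z) = -√5/(80*(3 + √5)) (C(Z) = -√5/(10*(-7 + √5 + 2*(√5)²))/8 = -√5/(10*(-7 + √5 + 2*5))/8 = -√5/(10*(-7 + √5 + 10))/8 = -√5/(10*(3 + √5))/8 = -√5/(80*(3 + √5)))
(92265 + 240475) + C(-35) = (92265 + 240475) + (1/64 - 3*√5/320) = 332740 + (1/64 - 3*√5/320) = 21295361/64 - 3*√5/320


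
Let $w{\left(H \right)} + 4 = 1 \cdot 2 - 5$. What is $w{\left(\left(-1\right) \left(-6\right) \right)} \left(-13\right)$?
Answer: $91$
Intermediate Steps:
$w{\left(H \right)} = -7$ ($w{\left(H \right)} = -4 + \left(1 \cdot 2 - 5\right) = -4 + \left(2 - 5\right) = -4 - 3 = -7$)
$w{\left(\left(-1\right) \left(-6\right) \right)} \left(-13\right) = \left(-7\right) \left(-13\right) = 91$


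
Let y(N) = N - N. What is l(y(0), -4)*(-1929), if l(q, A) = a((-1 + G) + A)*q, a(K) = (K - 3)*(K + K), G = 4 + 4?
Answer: 0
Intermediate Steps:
y(N) = 0
G = 8
a(K) = 2*K*(-3 + K) (a(K) = (-3 + K)*(2*K) = 2*K*(-3 + K))
l(q, A) = 2*q*(4 + A)*(7 + A) (l(q, A) = (2*((-1 + 8) + A)*(-3 + ((-1 + 8) + A)))*q = (2*(7 + A)*(-3 + (7 + A)))*q = (2*(7 + A)*(4 + A))*q = (2*(4 + A)*(7 + A))*q = 2*q*(4 + A)*(7 + A))
l(y(0), -4)*(-1929) = (2*0*(4 - 4)*(7 - 4))*(-1929) = (2*0*0*3)*(-1929) = 0*(-1929) = 0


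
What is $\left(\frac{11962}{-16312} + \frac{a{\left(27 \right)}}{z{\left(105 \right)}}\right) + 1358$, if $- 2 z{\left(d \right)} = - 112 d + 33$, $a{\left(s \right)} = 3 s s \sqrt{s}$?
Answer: $\frac{11069867}{8156} + \frac{1458 \sqrt{3}}{1303} \approx 1359.2$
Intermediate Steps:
$a{\left(s \right)} = 3 s^{\frac{5}{2}}$ ($a{\left(s \right)} = 3 s^{2} \sqrt{s} = 3 s^{\frac{5}{2}}$)
$z{\left(d \right)} = - \frac{33}{2} + 56 d$ ($z{\left(d \right)} = - \frac{- 112 d + 33}{2} = - \frac{33 - 112 d}{2} = - \frac{33}{2} + 56 d$)
$\left(\frac{11962}{-16312} + \frac{a{\left(27 \right)}}{z{\left(105 \right)}}\right) + 1358 = \left(\frac{11962}{-16312} + \frac{3 \cdot 27^{\frac{5}{2}}}{- \frac{33}{2} + 56 \cdot 105}\right) + 1358 = \left(11962 \left(- \frac{1}{16312}\right) + \frac{3 \cdot 2187 \sqrt{3}}{- \frac{33}{2} + 5880}\right) + 1358 = \left(- \frac{5981}{8156} + \frac{6561 \sqrt{3}}{\frac{11727}{2}}\right) + 1358 = \left(- \frac{5981}{8156} + 6561 \sqrt{3} \cdot \frac{2}{11727}\right) + 1358 = \left(- \frac{5981}{8156} + \frac{1458 \sqrt{3}}{1303}\right) + 1358 = \frac{11069867}{8156} + \frac{1458 \sqrt{3}}{1303}$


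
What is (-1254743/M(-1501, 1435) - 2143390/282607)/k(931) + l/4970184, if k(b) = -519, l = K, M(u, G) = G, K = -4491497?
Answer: 966734875726609/1214986603080120 ≈ 0.79568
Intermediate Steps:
l = -4491497
(-1254743/M(-1501, 1435) - 2143390/282607)/k(931) + l/4970184 = (-1254743/1435 - 2143390/282607)/(-519) - 4491497/4970184 = (-1254743*1/1435 - 2143390*1/282607)*(-1/519) - 4491497*1/4970184 = (-179249/205 - 2143390/282607)*(-1/519) - 4491497/4970184 = -51096417093/57934435*(-1/519) - 4491497/4970184 = 17032139031/10022657255 - 4491497/4970184 = 966734875726609/1214986603080120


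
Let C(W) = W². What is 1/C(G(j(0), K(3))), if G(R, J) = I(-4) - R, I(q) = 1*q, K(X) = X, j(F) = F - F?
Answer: 1/16 ≈ 0.062500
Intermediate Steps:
j(F) = 0
I(q) = q
G(R, J) = -4 - R
1/C(G(j(0), K(3))) = 1/((-4 - 1*0)²) = 1/((-4 + 0)²) = 1/((-4)²) = 1/16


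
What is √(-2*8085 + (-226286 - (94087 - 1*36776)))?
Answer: I*√299767 ≈ 547.51*I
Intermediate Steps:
√(-2*8085 + (-226286 - (94087 - 1*36776))) = √(-16170 + (-226286 - (94087 - 36776))) = √(-16170 + (-226286 - 1*57311)) = √(-16170 + (-226286 - 57311)) = √(-16170 - 283597) = √(-299767) = I*√299767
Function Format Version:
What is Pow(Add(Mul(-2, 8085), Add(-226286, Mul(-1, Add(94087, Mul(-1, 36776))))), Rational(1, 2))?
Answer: Mul(I, Pow(299767, Rational(1, 2))) ≈ Mul(547.51, I)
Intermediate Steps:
Pow(Add(Mul(-2, 8085), Add(-226286, Mul(-1, Add(94087, Mul(-1, 36776))))), Rational(1, 2)) = Pow(Add(-16170, Add(-226286, Mul(-1, Add(94087, -36776)))), Rational(1, 2)) = Pow(Add(-16170, Add(-226286, Mul(-1, 57311))), Rational(1, 2)) = Pow(Add(-16170, Add(-226286, -57311)), Rational(1, 2)) = Pow(Add(-16170, -283597), Rational(1, 2)) = Pow(-299767, Rational(1, 2)) = Mul(I, Pow(299767, Rational(1, 2)))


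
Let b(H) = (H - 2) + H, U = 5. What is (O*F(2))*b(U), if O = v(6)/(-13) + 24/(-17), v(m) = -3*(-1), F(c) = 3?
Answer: -8712/221 ≈ -39.421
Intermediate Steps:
b(H) = -2 + 2*H (b(H) = (-2 + H) + H = -2 + 2*H)
v(m) = 3
O = -363/221 (O = 3/(-13) + 24/(-17) = 3*(-1/13) + 24*(-1/17) = -3/13 - 24/17 = -363/221 ≈ -1.6425)
(O*F(2))*b(U) = (-363/221*3)*(-2 + 2*5) = -1089*(-2 + 10)/221 = -1089/221*8 = -8712/221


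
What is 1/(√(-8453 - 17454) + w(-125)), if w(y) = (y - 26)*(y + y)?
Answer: -I/(√25907 - 37750*I) ≈ 2.649e-5 - 1.1294e-7*I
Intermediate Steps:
w(y) = 2*y*(-26 + y) (w(y) = (-26 + y)*(2*y) = 2*y*(-26 + y))
1/(√(-8453 - 17454) + w(-125)) = 1/(√(-8453 - 17454) + 2*(-125)*(-26 - 125)) = 1/(√(-25907) + 2*(-125)*(-151)) = 1/(I*√25907 + 37750) = 1/(37750 + I*√25907)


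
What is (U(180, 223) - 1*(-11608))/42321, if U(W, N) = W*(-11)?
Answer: 9628/42321 ≈ 0.22750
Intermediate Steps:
U(W, N) = -11*W
(U(180, 223) - 1*(-11608))/42321 = (-11*180 - 1*(-11608))/42321 = (-1980 + 11608)*(1/42321) = 9628*(1/42321) = 9628/42321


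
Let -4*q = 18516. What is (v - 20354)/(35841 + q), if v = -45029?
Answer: -65383/31212 ≈ -2.0948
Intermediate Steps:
q = -4629 (q = -¼*18516 = -4629)
(v - 20354)/(35841 + q) = (-45029 - 20354)/(35841 - 4629) = -65383/31212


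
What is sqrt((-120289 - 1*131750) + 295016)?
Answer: sqrt(42977) ≈ 207.31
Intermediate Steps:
sqrt((-120289 - 1*131750) + 295016) = sqrt((-120289 - 131750) + 295016) = sqrt(-252039 + 295016) = sqrt(42977)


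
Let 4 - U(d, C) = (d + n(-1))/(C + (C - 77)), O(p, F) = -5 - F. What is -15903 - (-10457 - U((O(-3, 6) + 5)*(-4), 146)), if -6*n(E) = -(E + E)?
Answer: -3510161/645 ≈ -5442.1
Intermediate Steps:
n(E) = E/3 (n(E) = -(-1)*(E + E)/6 = -(-1)*2*E/6 = -(-1)*E/3 = E/3)
U(d, C) = 4 - (-1/3 + d)/(-77 + 2*C) (U(d, C) = 4 - (d + (1/3)*(-1))/(C + (C - 77)) = 4 - (d - 1/3)/(C + (-77 + C)) = 4 - (-1/3 + d)/(-77 + 2*C))
-15903 - (-10457 - U((O(-3, 6) + 5)*(-4), 146)) = -15903 - (-10457 - (-923 - 3*((-5 - 1*6) + 5)*(-4) + 24*146)/(3*(-77 + 2*146))) = -15903 - (-10457 - (-923 - 3*((-5 - 6) + 5)*(-4) + 3504)/(3*(-77 + 292))) = -15903 - (-10457 - (-923 - 3*(-11 + 5)*(-4) + 3504)/(3*215)) = -15903 - (-10457 - (-923 - (-18)*(-4) + 3504)/(3*215)) = -15903 - (-10457 - (-923 - 3*24 + 3504)/(3*215)) = -15903 - (-10457 - (-923 - 72 + 3504)/(3*215)) = -15903 - (-10457 - 2509/(3*215)) = -15903 - (-10457 - 1*2509/645) = -15903 - (-10457 - 2509/645) = -15903 - 1*(-6747274/645) = -15903 + 6747274/645 = -3510161/645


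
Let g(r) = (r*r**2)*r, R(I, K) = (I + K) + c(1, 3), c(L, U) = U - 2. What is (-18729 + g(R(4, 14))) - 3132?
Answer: 108460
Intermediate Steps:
c(L, U) = -2 + U
R(I, K) = 1 + I + K (R(I, K) = (I + K) + (-2 + 3) = (I + K) + 1 = 1 + I + K)
g(r) = r**4 (g(r) = r**3*r = r**4)
(-18729 + g(R(4, 14))) - 3132 = (-18729 + (1 + 4 + 14)**4) - 3132 = (-18729 + 19**4) - 3132 = (-18729 + 130321) - 3132 = 111592 - 3132 = 108460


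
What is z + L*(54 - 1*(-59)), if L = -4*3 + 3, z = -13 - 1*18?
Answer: -1048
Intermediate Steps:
z = -31 (z = -13 - 18 = -31)
L = -9 (L = -12 + 3 = -9)
z + L*(54 - 1*(-59)) = -31 - 9*(54 - 1*(-59)) = -31 - 9*(54 + 59) = -31 - 9*113 = -31 - 1017 = -1048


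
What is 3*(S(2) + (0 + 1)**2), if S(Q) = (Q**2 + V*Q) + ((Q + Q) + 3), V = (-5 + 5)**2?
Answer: 36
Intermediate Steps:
V = 0 (V = 0**2 = 0)
S(Q) = 3 + Q**2 + 2*Q (S(Q) = (Q**2 + 0*Q) + ((Q + Q) + 3) = (Q**2 + 0) + (2*Q + 3) = Q**2 + (3 + 2*Q) = 3 + Q**2 + 2*Q)
3*(S(2) + (0 + 1)**2) = 3*((3 + 2**2 + 2*2) + (0 + 1)**2) = 3*((3 + 4 + 4) + 1**2) = 3*(11 + 1) = 3*12 = 36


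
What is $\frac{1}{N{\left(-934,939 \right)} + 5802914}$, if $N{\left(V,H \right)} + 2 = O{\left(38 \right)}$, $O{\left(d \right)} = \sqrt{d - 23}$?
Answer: $\frac{1934304}{11224595893243} - \frac{\sqrt{15}}{33673787679729} \approx 1.7233 \cdot 10^{-7}$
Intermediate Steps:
$O{\left(d \right)} = \sqrt{-23 + d}$
$N{\left(V,H \right)} = -2 + \sqrt{15}$ ($N{\left(V,H \right)} = -2 + \sqrt{-23 + 38} = -2 + \sqrt{15}$)
$\frac{1}{N{\left(-934,939 \right)} + 5802914} = \frac{1}{\left(-2 + \sqrt{15}\right) + 5802914} = \frac{1}{5802912 + \sqrt{15}}$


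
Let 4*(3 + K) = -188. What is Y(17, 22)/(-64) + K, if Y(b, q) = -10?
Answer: -1595/32 ≈ -49.844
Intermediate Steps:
K = -50 (K = -3 + (1/4)*(-188) = -3 - 47 = -50)
Y(17, 22)/(-64) + K = -10/(-64) - 50 = -10*(-1/64) - 50 = 5/32 - 50 = -1595/32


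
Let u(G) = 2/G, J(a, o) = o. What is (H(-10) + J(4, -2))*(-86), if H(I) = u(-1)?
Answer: 344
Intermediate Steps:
H(I) = -2 (H(I) = 2/(-1) = 2*(-1) = -2)
(H(-10) + J(4, -2))*(-86) = (-2 - 2)*(-86) = -4*(-86) = 344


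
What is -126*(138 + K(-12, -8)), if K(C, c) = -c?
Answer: -18396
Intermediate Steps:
-126*(138 + K(-12, -8)) = -126*(138 - 1*(-8)) = -126*(138 + 8) = -126*146 = -18396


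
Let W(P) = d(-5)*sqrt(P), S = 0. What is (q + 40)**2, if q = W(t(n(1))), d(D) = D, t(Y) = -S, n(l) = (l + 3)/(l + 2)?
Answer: 1600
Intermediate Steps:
n(l) = (3 + l)/(2 + l)
t(Y) = 0 (t(Y) = -1*0 = 0)
W(P) = -5*sqrt(P)
q = 0 (q = -5*sqrt(0) = -5*0 = 0)
(q + 40)**2 = (0 + 40)**2 = 40**2 = 1600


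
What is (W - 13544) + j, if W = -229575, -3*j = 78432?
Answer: -269263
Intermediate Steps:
j = -26144 (j = -⅓*78432 = -26144)
(W - 13544) + j = (-229575 - 13544) - 26144 = -243119 - 26144 = -269263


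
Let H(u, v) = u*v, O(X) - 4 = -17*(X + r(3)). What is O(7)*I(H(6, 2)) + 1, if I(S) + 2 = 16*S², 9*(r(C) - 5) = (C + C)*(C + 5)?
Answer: -2007341/3 ≈ -6.6911e+5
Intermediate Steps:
r(C) = 5 + 2*C*(5 + C)/9 (r(C) = 5 + ((C + C)*(C + 5))/9 = 5 + ((2*C)*(5 + C))/9 = 5 + (2*C*(5 + C))/9 = 5 + 2*C*(5 + C)/9)
O(X) = -515/3 - 17*X (O(X) = 4 - 17*(X + (5 + (2/9)*3² + (10/9)*3)) = 4 - 17*(X + (5 + (2/9)*9 + 10/3)) = 4 - 17*(X + (5 + 2 + 10/3)) = 4 - 17*(X + 31/3) = 4 - 17*(31/3 + X) = 4 + (-527/3 - 17*X) = -515/3 - 17*X)
I(S) = -2 + 16*S²
O(7)*I(H(6, 2)) + 1 = (-515/3 - 17*7)*(-2 + 16*(6*2)²) + 1 = (-515/3 - 119)*(-2 + 16*12²) + 1 = -872*(-2 + 16*144)/3 + 1 = -872*(-2 + 2304)/3 + 1 = -872/3*2302 + 1 = -2007344/3 + 1 = -2007341/3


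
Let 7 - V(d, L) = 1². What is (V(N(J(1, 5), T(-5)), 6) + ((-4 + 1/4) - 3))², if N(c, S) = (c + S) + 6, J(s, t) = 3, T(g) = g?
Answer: 9/16 ≈ 0.56250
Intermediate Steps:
N(c, S) = 6 + S + c (N(c, S) = (S + c) + 6 = 6 + S + c)
V(d, L) = 6 (V(d, L) = 7 - 1*1² = 7 - 1*1 = 7 - 1 = 6)
(V(N(J(1, 5), T(-5)), 6) + ((-4 + 1/4) - 3))² = (6 + ((-4 + 1/4) - 3))² = (6 + ((-4 + ¼) - 3))² = (6 + (-15/4 - 3))² = (6 - 27/4)² = (-¾)² = 9/16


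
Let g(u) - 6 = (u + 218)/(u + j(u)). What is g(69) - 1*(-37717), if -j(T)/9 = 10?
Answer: 113128/3 ≈ 37709.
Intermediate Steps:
j(T) = -90 (j(T) = -9*10 = -90)
g(u) = 6 + (218 + u)/(-90 + u) (g(u) = 6 + (u + 218)/(u - 90) = 6 + (218 + u)/(-90 + u))
g(69) - 1*(-37717) = 7*(-46 + 69)/(-90 + 69) - 1*(-37717) = 7*23/(-21) + 37717 = 7*(-1/21)*23 + 37717 = -23/3 + 37717 = 113128/3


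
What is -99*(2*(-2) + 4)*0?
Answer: 0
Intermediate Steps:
-99*(2*(-2) + 4)*0 = -99*(-4 + 4)*0 = -99*0*0 = 0*0 = 0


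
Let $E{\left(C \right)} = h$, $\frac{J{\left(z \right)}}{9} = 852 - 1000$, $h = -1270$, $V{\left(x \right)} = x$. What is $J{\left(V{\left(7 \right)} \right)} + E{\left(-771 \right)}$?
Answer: $-2602$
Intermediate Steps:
$J{\left(z \right)} = -1332$ ($J{\left(z \right)} = 9 \left(852 - 1000\right) = 9 \left(-148\right) = -1332$)
$E{\left(C \right)} = -1270$
$J{\left(V{\left(7 \right)} \right)} + E{\left(-771 \right)} = -1332 - 1270 = -2602$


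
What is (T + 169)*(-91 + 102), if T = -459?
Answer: -3190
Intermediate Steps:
(T + 169)*(-91 + 102) = (-459 + 169)*(-91 + 102) = -290*11 = -3190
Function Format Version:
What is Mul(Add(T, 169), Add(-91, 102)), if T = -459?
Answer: -3190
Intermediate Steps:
Mul(Add(T, 169), Add(-91, 102)) = Mul(Add(-459, 169), Add(-91, 102)) = Mul(-290, 11) = -3190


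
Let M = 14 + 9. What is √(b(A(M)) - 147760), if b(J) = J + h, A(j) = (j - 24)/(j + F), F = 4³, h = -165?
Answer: 2*I*√279911103/87 ≈ 384.61*I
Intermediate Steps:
F = 64
M = 23
A(j) = (-24 + j)/(64 + j) (A(j) = (j - 24)/(j + 64) = (-24 + j)/(64 + j))
b(J) = -165 + J (b(J) = J - 165 = -165 + J)
√(b(A(M)) - 147760) = √((-165 + (-24 + 23)/(64 + 23)) - 147760) = √((-165 - 1/87) - 147760) = √(-14356/87 - 147760) = √(-12869476/87) = 2*I*√279911103/87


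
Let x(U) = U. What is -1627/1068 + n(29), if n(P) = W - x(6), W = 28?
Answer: 21869/1068 ≈ 20.477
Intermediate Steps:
n(P) = 22 (n(P) = 28 - 1*6 = 28 - 6 = 22)
-1627/1068 + n(29) = -1627/1068 + 22 = 21869/1068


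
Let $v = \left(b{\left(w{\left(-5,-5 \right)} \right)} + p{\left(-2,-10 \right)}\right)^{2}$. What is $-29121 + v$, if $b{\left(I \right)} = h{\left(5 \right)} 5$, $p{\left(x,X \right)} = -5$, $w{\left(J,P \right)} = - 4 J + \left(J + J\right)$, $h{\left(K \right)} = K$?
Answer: $-28721$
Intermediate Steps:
$w{\left(J,P \right)} = - 2 J$ ($w{\left(J,P \right)} = - 4 J + 2 J = - 2 J$)
$b{\left(I \right)} = 25$ ($b{\left(I \right)} = 5 \cdot 5 = 25$)
$v = 400$ ($v = \left(25 - 5\right)^{2} = 20^{2} = 400$)
$-29121 + v = -29121 + 400 = -28721$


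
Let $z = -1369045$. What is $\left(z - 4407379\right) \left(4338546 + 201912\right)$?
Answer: $-26227610562192$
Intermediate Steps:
$\left(z - 4407379\right) \left(4338546 + 201912\right) = \left(-1369045 - 4407379\right) \left(4338546 + 201912\right) = \left(-5776424\right) 4540458 = -26227610562192$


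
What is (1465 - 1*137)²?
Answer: 1763584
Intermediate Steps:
(1465 - 1*137)² = (1465 - 137)² = 1328² = 1763584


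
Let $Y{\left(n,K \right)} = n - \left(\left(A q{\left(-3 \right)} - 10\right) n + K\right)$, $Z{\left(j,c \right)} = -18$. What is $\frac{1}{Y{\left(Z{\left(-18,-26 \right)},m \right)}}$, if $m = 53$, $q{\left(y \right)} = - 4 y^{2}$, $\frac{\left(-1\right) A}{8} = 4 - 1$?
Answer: $\frac{1}{15301} \approx 6.5355 \cdot 10^{-5}$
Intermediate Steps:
$A = -24$ ($A = - 8 \left(4 - 1\right) = \left(-8\right) 3 = -24$)
$Y{\left(n,K \right)} = - K - 853 n$ ($Y{\left(n,K \right)} = n - \left(\left(- 24 \left(- 4 \left(-3\right)^{2}\right) - 10\right) n + K\right) = n - \left(\left(- 24 \left(\left(-4\right) 9\right) - 10\right) n + K\right) = n - \left(\left(\left(-24\right) \left(-36\right) - 10\right) n + K\right) = n - \left(\left(864 - 10\right) n + K\right) = n - \left(854 n + K\right) = n - \left(K + 854 n\right) = - K - 853 n$)
$\frac{1}{Y{\left(Z{\left(-18,-26 \right)},m \right)}} = \frac{1}{\left(-1\right) 53 - -15354} = \frac{1}{-53 + 15354} = \frac{1}{15301}$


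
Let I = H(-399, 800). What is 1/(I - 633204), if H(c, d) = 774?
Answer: -1/632430 ≈ -1.5812e-6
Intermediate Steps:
I = 774
1/(I - 633204) = 1/(774 - 633204) = 1/(-632430) = -1/632430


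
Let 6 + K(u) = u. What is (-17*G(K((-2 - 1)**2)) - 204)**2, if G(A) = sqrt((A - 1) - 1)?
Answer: 48841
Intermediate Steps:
K(u) = -6 + u
G(A) = sqrt(-2 + A) (G(A) = sqrt((-1 + A) - 1) = sqrt(-2 + A))
(-17*G(K((-2 - 1)**2)) - 204)**2 = (-17*sqrt(-2 + (-6 + (-2 - 1)**2)) - 204)**2 = (-17*sqrt(-2 + (-6 + (-3)**2)) - 204)**2 = (-17*sqrt(-2 + (-6 + 9)) - 204)**2 = (-17*sqrt(-2 + 3) - 204)**2 = (-17*sqrt(1) - 204)**2 = (-17*1 - 204)**2 = (-17 - 204)**2 = (-221)**2 = 48841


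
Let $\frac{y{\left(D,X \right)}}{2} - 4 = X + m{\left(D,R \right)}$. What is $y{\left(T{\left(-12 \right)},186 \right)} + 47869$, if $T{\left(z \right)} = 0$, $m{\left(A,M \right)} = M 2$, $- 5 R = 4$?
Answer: $\frac{241229}{5} \approx 48246.0$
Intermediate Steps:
$R = - \frac{4}{5}$ ($R = \left(- \frac{1}{5}\right) 4 = - \frac{4}{5} \approx -0.8$)
$m{\left(A,M \right)} = 2 M$
$y{\left(D,X \right)} = \frac{24}{5} + 2 X$ ($y{\left(D,X \right)} = 8 + 2 \left(X + 2 \left(- \frac{4}{5}\right)\right) = 8 + 2 \left(X - \frac{8}{5}\right) = 8 + 2 \left(- \frac{8}{5} + X\right) = 8 + \left(- \frac{16}{5} + 2 X\right) = \frac{24}{5} + 2 X$)
$y{\left(T{\left(-12 \right)},186 \right)} + 47869 = \left(\frac{24}{5} + 2 \cdot 186\right) + 47869 = \left(\frac{24}{5} + 372\right) + 47869 = \frac{1884}{5} + 47869 = \frac{241229}{5}$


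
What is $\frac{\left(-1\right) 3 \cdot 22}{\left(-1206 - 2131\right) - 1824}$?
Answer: $\frac{66}{5161} \approx 0.012788$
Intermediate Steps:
$\frac{\left(-1\right) 3 \cdot 22}{\left(-1206 - 2131\right) - 1824} = \frac{\left(-3\right) 22}{-3337 - 1824} = - \frac{66}{-5161} = \left(-66\right) \left(- \frac{1}{5161}\right) = \frac{66}{5161}$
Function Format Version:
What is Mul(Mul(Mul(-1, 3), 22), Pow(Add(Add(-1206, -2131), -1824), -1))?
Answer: Rational(66, 5161) ≈ 0.012788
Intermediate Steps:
Mul(Mul(Mul(-1, 3), 22), Pow(Add(Add(-1206, -2131), -1824), -1)) = Mul(Mul(-3, 22), Pow(Add(-3337, -1824), -1)) = Mul(-66, Pow(-5161, -1)) = Mul(-66, Rational(-1, 5161)) = Rational(66, 5161)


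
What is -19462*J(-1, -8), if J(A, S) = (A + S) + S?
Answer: 330854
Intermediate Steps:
J(A, S) = A + 2*S
-19462*J(-1, -8) = -19462*(-1 + 2*(-8)) = -19462*(-1 - 16) = -19462*(-17) = 330854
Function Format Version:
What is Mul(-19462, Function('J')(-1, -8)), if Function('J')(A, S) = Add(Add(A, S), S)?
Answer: 330854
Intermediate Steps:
Function('J')(A, S) = Add(A, Mul(2, S))
Mul(-19462, Function('J')(-1, -8)) = Mul(-19462, Add(-1, Mul(2, -8))) = Mul(-19462, Add(-1, -16)) = Mul(-19462, -17) = 330854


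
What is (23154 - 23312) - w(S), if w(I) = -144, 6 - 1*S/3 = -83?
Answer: -14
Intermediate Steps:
S = 267 (S = 18 - 3*(-83) = 18 + 249 = 267)
(23154 - 23312) - w(S) = (23154 - 23312) - 1*(-144) = -158 + 144 = -14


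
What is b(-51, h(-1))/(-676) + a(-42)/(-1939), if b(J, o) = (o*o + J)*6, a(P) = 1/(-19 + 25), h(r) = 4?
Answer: 305308/983073 ≈ 0.31056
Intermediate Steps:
a(P) = ⅙ (a(P) = 1/6 = ⅙)
b(J, o) = 6*J + 6*o² (b(J, o) = (o² + J)*6 = (J + o²)*6 = 6*J + 6*o²)
b(-51, h(-1))/(-676) + a(-42)/(-1939) = (6*(-51) + 6*4²)/(-676) + (⅙)/(-1939) = (-306 + 6*16)*(-1/676) + (⅙)*(-1/1939) = (-306 + 96)*(-1/676) - 1/11634 = -210*(-1/676) - 1/11634 = 105/338 - 1/11634 = 305308/983073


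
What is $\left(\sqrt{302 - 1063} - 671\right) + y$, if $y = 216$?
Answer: $-455 + i \sqrt{761} \approx -455.0 + 27.586 i$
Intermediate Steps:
$\left(\sqrt{302 - 1063} - 671\right) + y = \left(\sqrt{302 - 1063} - 671\right) + 216 = \left(\sqrt{-761} - 671\right) + 216 = \left(i \sqrt{761} - 671\right) + 216 = \left(-671 + i \sqrt{761}\right) + 216 = -455 + i \sqrt{761}$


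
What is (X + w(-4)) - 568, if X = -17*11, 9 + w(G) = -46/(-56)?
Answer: -21369/28 ≈ -763.18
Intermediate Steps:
w(G) = -229/28 (w(G) = -9 - 46/(-56) = -9 - 46*(-1/56) = -9 + 23/28 = -229/28)
X = -187
(X + w(-4)) - 568 = (-187 - 229/28) - 568 = -5465/28 - 568 = -21369/28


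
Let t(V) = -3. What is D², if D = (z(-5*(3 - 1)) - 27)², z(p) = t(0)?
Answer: 810000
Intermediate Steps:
z(p) = -3
D = 900 (D = (-3 - 27)² = (-30)² = 900)
D² = 900² = 810000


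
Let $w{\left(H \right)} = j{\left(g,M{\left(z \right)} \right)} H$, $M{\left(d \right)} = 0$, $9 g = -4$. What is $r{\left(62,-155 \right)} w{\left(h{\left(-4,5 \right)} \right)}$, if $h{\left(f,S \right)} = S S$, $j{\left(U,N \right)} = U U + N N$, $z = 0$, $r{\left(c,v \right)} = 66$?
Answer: $\frac{8800}{27} \approx 325.93$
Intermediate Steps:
$g = - \frac{4}{9}$ ($g = \frac{1}{9} \left(-4\right) = - \frac{4}{9} \approx -0.44444$)
$j{\left(U,N \right)} = N^{2} + U^{2}$ ($j{\left(U,N \right)} = U^{2} + N^{2} = N^{2} + U^{2}$)
$h{\left(f,S \right)} = S^{2}$
$w{\left(H \right)} = \frac{16 H}{81}$ ($w{\left(H \right)} = \left(0^{2} + \left(- \frac{4}{9}\right)^{2}\right) H = \left(0 + \frac{16}{81}\right) H = \frac{16 H}{81}$)
$r{\left(62,-155 \right)} w{\left(h{\left(-4,5 \right)} \right)} = 66 \frac{16 \cdot 5^{2}}{81} = 66 \cdot \frac{16}{81} \cdot 25 = 66 \cdot \frac{400}{81} = \frac{8800}{27}$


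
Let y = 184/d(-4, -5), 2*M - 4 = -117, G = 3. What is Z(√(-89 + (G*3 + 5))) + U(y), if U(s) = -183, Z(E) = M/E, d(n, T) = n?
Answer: -183 + 113*I*√3/30 ≈ -183.0 + 6.5241*I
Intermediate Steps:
M = -113/2 (M = 2 + (½)*(-117) = 2 - 117/2 = -113/2 ≈ -56.500)
y = -46 (y = 184/(-4) = 184*(-¼) = -46)
Z(E) = -113/(2*E)
Z(√(-89 + (G*3 + 5))) + U(y) = -113/(2*√(-89 + (3*3 + 5))) - 183 = -113/(2*√(-89 + (9 + 5))) - 183 = -113/(2*√(-89 + 14)) - 183 = -113*(-I*√3/15)/2 - 183 = -(-113)*I*√3/30 - 183 = 113*I*√3/30 - 183 = -183 + 113*I*√3/30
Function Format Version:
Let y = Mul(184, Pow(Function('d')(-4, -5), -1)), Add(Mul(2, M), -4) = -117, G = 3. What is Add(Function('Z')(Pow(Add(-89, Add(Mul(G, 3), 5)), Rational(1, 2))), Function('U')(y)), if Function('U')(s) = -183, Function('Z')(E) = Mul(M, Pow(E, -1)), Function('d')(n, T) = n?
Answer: Add(-183, Mul(Rational(113, 30), I, Pow(3, Rational(1, 2)))) ≈ Add(-183.00, Mul(6.5241, I))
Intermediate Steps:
M = Rational(-113, 2) (M = Add(2, Mul(Rational(1, 2), -117)) = Add(2, Rational(-117, 2)) = Rational(-113, 2) ≈ -56.500)
y = -46 (y = Mul(184, Pow(-4, -1)) = Mul(184, Rational(-1, 4)) = -46)
Function('Z')(E) = Mul(Rational(-113, 2), Pow(E, -1))
Add(Function('Z')(Pow(Add(-89, Add(Mul(G, 3), 5)), Rational(1, 2))), Function('U')(y)) = Add(Mul(Rational(-113, 2), Pow(Pow(Add(-89, Add(Mul(3, 3), 5)), Rational(1, 2)), -1)), -183) = Add(Mul(Rational(-113, 2), Pow(Pow(Add(-89, Add(9, 5)), Rational(1, 2)), -1)), -183) = Add(Mul(Rational(-113, 2), Pow(Pow(Add(-89, 14), Rational(1, 2)), -1)), -183) = Add(Mul(Rational(-113, 2), Pow(Pow(-75, Rational(1, 2)), -1)), -183) = Add(Mul(Rational(-113, 2), Pow(Mul(5, I, Pow(3, Rational(1, 2))), -1)), -183) = Add(Mul(Rational(-113, 2), Mul(Rational(-1, 15), I, Pow(3, Rational(1, 2)))), -183) = Add(Mul(Rational(113, 30), I, Pow(3, Rational(1, 2))), -183) = Add(-183, Mul(Rational(113, 30), I, Pow(3, Rational(1, 2))))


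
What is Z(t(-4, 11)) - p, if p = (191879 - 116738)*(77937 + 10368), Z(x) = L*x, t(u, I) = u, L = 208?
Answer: -6635326837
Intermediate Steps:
Z(x) = 208*x
p = 6635326005 (p = 75141*88305 = 6635326005)
Z(t(-4, 11)) - p = 208*(-4) - 1*6635326005 = -832 - 6635326005 = -6635326837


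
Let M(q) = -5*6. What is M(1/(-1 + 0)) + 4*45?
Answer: 150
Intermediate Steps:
M(q) = -30
M(1/(-1 + 0)) + 4*45 = -30 + 4*45 = -30 + 180 = 150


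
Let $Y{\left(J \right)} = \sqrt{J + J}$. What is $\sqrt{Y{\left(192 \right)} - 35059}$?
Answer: $\sqrt{-35059 + 8 \sqrt{6}} \approx 187.19 i$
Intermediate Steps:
$Y{\left(J \right)} = \sqrt{2} \sqrt{J}$ ($Y{\left(J \right)} = \sqrt{2 J} = \sqrt{2} \sqrt{J}$)
$\sqrt{Y{\left(192 \right)} - 35059} = \sqrt{\sqrt{2} \sqrt{192} - 35059} = \sqrt{\sqrt{2} \cdot 8 \sqrt{3} - 35059} = \sqrt{8 \sqrt{6} - 35059} = \sqrt{-35059 + 8 \sqrt{6}}$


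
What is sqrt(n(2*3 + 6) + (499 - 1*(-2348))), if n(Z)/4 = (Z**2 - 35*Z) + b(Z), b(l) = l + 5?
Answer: sqrt(1811) ≈ 42.556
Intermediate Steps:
b(l) = 5 + l
n(Z) = 20 - 136*Z + 4*Z**2 (n(Z) = 4*((Z**2 - 35*Z) + (5 + Z)) = 4*(5 + Z**2 - 34*Z) = 20 - 136*Z + 4*Z**2)
sqrt(n(2*3 + 6) + (499 - 1*(-2348))) = sqrt((20 - 136*(2*3 + 6) + 4*(2*3 + 6)**2) + (499 - 1*(-2348))) = sqrt((20 - 136*(6 + 6) + 4*(6 + 6)**2) + (499 + 2348)) = sqrt((20 - 136*12 + 4*12**2) + 2847) = sqrt((20 - 1632 + 4*144) + 2847) = sqrt((20 - 1632 + 576) + 2847) = sqrt(-1036 + 2847) = sqrt(1811)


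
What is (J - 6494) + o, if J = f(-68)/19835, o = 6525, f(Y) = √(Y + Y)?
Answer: 31 + 2*I*√34/19835 ≈ 31.0 + 0.00058795*I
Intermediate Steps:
f(Y) = √2*√Y (f(Y) = √(2*Y) = √2*√Y)
J = 2*I*√34/19835 (J = (√2*√(-68))/19835 = (√2*(2*I*√17))*(1/19835) = (2*I*√34)*(1/19835) = 2*I*√34/19835 ≈ 0.00058795*I)
(J - 6494) + o = (2*I*√34/19835 - 6494) + 6525 = (-6494 + 2*I*√34/19835) + 6525 = 31 + 2*I*√34/19835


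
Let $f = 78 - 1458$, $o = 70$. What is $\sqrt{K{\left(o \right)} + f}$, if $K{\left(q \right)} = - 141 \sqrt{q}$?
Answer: $\sqrt{-1380 - 141 \sqrt{70}} \approx 50.593 i$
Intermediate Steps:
$f = -1380$ ($f = 78 - 1458 = -1380$)
$\sqrt{K{\left(o \right)} + f} = \sqrt{- 141 \sqrt{70} - 1380} = \sqrt{-1380 - 141 \sqrt{70}}$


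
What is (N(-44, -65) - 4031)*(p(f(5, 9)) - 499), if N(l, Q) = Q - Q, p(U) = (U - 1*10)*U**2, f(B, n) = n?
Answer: 2337980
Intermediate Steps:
p(U) = U**2*(-10 + U) (p(U) = (U - 10)*U**2 = (-10 + U)*U**2 = U**2*(-10 + U))
N(l, Q) = 0
(N(-44, -65) - 4031)*(p(f(5, 9)) - 499) = (0 - 4031)*(9**2*(-10 + 9) - 499) = -4031*(81*(-1) - 499) = -4031*(-81 - 499) = -4031*(-580) = 2337980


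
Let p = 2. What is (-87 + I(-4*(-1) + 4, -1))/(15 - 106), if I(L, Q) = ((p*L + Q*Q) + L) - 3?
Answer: 5/7 ≈ 0.71429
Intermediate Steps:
I(L, Q) = -3 + Q² + 3*L (I(L, Q) = ((2*L + Q*Q) + L) - 3 = ((2*L + Q²) + L) - 3 = ((Q² + 2*L) + L) - 3 = (Q² + 3*L) - 3 = -3 + Q² + 3*L)
(-87 + I(-4*(-1) + 4, -1))/(15 - 106) = (-87 + (-3 + (-1)² + 3*(-4*(-1) + 4)))/(15 - 106) = (-87 + (-3 + 1 + 3*(4 + 4)))/(-91) = -(-87 + (-3 + 1 + 3*8))/91 = -(-87 + (-3 + 1 + 24))/91 = -(-87 + 22)/91 = -1/91*(-65) = 5/7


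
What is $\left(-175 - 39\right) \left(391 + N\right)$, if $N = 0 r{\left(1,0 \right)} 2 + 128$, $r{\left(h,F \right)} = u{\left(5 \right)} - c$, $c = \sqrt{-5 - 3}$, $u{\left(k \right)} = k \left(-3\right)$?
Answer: $-111066$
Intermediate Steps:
$u{\left(k \right)} = - 3 k$
$c = 2 i \sqrt{2}$ ($c = \sqrt{-8} = 2 i \sqrt{2} \approx 2.8284 i$)
$r{\left(h,F \right)} = -15 - 2 i \sqrt{2}$ ($r{\left(h,F \right)} = \left(-3\right) 5 - 2 i \sqrt{2} = -15 - 2 i \sqrt{2}$)
$N = 128$ ($N = 0 \left(-15 - 2 i \sqrt{2}\right) 2 + 128 = 0 \cdot 2 + 128 = 0 + 128 = 128$)
$\left(-175 - 39\right) \left(391 + N\right) = \left(-175 - 39\right) \left(391 + 128\right) = \left(-175 - 39\right) 519 = \left(-214\right) 519 = -111066$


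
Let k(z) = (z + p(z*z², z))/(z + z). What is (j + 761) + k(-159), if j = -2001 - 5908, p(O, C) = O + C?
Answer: 10987/2 ≈ 5493.5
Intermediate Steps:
p(O, C) = C + O
j = -7909
k(z) = (z³ + 2*z)/(2*z) (k(z) = (z + (z + z*z²))/(z + z) = (z + (z + z³))/((2*z)) = (z³ + 2*z)*(1/(2*z)) = (z³ + 2*z)/(2*z))
(j + 761) + k(-159) = (-7909 + 761) + (1 + (½)*(-159)²) = -7148 + (1 + (½)*25281) = -7148 + (1 + 25281/2) = -7148 + 25283/2 = 10987/2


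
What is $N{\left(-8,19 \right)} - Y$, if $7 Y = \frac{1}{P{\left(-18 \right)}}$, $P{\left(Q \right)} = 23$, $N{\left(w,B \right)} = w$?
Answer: $- \frac{1289}{161} \approx -8.0062$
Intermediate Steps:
$Y = \frac{1}{161}$ ($Y = \frac{1}{7 \cdot 23} = \frac{1}{7} \cdot \frac{1}{23} = \frac{1}{161} \approx 0.0062112$)
$N{\left(-8,19 \right)} - Y = -8 - \frac{1}{161} = - \frac{1289}{161}$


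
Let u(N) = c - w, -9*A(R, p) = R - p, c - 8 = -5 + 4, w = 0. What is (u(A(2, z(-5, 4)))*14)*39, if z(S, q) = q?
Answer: 3822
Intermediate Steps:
c = 7 (c = 8 + (-5 + 4) = 8 - 1 = 7)
A(R, p) = -R/9 + p/9 (A(R, p) = -(R - p)/9 = -R/9 + p/9)
u(N) = 7 (u(N) = 7 - 1*0 = 7 + 0 = 7)
(u(A(2, z(-5, 4)))*14)*39 = (7*14)*39 = 98*39 = 3822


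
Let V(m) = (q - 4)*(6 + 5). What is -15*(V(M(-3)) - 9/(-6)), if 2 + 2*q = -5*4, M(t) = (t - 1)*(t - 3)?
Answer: 4905/2 ≈ 2452.5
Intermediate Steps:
M(t) = (-1 + t)*(-3 + t)
q = -11 (q = -1 + (-5*4)/2 = -1 + (1/2)*(-20) = -1 - 10 = -11)
V(m) = -165 (V(m) = (-11 - 4)*(6 + 5) = -15*11 = -165)
-15*(V(M(-3)) - 9/(-6)) = -15*(-165 - 9/(-6)) = -15*(-165 - 9*(-1/6)) = -15*(-165 + 3/2) = -15*(-327/2) = 4905/2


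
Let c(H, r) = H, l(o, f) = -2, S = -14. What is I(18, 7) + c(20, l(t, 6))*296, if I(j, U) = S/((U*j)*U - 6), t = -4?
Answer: 2592953/438 ≈ 5920.0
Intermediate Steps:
I(j, U) = -14/(-6 + j*U**2) (I(j, U) = -14/((U*j)*U - 6) = -14/(j*U**2 - 6) = -14/(-6 + j*U**2))
I(18, 7) + c(20, l(t, 6))*296 = -14/(-6 + 18*7**2) + 20*296 = -14/(-6 + 18*49) + 5920 = -14/(-6 + 882) + 5920 = -14/876 + 5920 = -14*1/876 + 5920 = -7/438 + 5920 = 2592953/438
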